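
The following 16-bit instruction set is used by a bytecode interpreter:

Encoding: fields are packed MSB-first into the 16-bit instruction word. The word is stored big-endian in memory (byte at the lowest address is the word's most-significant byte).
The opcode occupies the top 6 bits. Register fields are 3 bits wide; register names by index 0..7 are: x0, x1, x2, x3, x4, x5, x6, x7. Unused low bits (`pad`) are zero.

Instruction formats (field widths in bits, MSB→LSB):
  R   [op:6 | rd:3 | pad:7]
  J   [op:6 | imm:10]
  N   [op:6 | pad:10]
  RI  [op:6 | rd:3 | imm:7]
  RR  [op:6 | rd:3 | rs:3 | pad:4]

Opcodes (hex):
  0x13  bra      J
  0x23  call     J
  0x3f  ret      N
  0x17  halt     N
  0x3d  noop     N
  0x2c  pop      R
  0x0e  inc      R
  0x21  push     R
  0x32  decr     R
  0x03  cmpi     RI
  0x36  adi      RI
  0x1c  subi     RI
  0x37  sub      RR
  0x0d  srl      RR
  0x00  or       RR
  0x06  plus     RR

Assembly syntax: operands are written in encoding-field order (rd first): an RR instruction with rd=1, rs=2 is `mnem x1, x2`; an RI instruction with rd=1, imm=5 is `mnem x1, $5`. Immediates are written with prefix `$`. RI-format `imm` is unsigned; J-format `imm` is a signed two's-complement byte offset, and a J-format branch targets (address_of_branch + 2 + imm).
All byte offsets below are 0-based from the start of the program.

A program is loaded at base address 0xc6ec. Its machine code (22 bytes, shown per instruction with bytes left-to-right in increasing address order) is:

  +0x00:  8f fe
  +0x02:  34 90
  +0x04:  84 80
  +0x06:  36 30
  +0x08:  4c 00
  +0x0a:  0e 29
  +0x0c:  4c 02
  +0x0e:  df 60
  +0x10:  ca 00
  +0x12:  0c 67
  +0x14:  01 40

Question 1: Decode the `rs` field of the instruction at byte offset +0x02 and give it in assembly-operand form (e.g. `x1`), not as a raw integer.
[02] 34 90 → 0x3490
  top 6b → 0xd → srl [RR]
  rd: (w>>7)&0x7=0x1 → x1
  rs: (w>>4)&0x7=0x1 → x1

x1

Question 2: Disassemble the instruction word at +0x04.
@+04  big-endian(84 80) = 0x8480
  top 6b → 0x21 → push [R]
  rd@[9:7]=0x1 ⇒ x1

push x1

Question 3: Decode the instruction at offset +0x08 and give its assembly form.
off 0x08: read 4c 00 as big → 0x4c00
  top 6b → 0x13 → bra [J]
  imm: (w>>0)&0x3ff=0x0 → $0

bra $0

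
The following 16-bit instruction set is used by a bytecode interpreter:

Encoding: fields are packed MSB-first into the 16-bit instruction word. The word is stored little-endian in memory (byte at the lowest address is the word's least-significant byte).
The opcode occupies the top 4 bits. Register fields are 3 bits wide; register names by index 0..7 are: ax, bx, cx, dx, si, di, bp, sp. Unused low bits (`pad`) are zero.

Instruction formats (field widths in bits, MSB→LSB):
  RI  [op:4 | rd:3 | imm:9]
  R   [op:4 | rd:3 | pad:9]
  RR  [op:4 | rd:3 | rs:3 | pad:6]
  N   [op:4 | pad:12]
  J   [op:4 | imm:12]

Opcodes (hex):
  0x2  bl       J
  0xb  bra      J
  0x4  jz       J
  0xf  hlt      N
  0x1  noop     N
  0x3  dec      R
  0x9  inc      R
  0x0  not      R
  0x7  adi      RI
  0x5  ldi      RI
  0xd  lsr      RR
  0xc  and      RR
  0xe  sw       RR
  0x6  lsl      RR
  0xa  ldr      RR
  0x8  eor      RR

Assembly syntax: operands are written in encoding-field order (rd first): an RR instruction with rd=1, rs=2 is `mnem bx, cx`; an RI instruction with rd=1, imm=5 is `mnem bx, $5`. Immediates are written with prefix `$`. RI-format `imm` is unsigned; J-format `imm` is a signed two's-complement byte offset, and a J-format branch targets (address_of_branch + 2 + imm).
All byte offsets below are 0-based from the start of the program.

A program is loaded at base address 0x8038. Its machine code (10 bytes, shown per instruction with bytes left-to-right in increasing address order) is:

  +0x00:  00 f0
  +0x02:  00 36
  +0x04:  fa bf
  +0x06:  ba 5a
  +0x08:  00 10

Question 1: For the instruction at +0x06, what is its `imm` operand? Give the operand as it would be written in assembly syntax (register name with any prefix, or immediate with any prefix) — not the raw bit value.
@+06  little-endian(ba 5a) = 0x5aba
  op=0x5aba>>12=0x5 ⇒ ldi (RI)
  [11:9] rd=5 = di
  [8:0] imm=186 = $186

$186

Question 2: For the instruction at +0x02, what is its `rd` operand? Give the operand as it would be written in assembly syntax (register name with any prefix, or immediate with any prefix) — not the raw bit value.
[02] 00 36 → 0x3600
  op=0x3600>>12=0x3 ⇒ dec (R)
  rd: (w>>9)&0x7=0x3 → dx

dx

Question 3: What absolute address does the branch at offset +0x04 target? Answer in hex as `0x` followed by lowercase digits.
@+04  little-endian(fa bf) = 0xbffa
  op=0xbffa>>12=0xb ⇒ bra (J)
  imm: (w>>0)&0xfff=0xffa (s12→-6) → $-6
  target = base 0x8038 + off 0x04 + 2 + imm -6 = 0x8038

0x8038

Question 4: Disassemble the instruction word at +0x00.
hlt

[00] 00 f0 → 0xf000
  top 4b → 0xf → hlt [N]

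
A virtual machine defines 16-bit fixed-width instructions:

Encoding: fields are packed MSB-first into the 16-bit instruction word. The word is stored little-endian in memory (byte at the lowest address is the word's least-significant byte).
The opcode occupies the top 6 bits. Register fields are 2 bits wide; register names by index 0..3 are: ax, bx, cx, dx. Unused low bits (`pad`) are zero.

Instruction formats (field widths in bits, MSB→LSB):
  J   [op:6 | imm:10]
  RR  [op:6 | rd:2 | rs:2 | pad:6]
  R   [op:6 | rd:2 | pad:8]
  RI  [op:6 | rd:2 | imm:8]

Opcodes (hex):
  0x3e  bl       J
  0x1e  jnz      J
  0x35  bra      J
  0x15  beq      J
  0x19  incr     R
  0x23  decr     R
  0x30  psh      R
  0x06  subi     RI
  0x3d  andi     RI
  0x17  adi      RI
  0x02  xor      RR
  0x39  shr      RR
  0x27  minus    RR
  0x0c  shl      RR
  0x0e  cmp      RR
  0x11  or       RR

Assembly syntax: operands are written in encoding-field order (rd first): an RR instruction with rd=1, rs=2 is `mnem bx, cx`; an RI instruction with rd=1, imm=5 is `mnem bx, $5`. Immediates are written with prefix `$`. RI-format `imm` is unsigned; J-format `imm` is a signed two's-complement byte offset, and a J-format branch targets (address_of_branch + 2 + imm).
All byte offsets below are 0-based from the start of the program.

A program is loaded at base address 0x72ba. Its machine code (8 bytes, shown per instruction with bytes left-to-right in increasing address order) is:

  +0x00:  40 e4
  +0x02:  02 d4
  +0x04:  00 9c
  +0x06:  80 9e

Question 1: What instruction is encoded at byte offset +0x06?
@+06  little-endian(80 9e) = 0x9e80
  opcode bits[15:10]=0x27: minus/RR
  rd: (w>>8)&0x3=0x2 → cx
  rs: (w>>6)&0x3=0x2 → cx

minus cx, cx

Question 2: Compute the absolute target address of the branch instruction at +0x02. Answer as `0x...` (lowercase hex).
0x72c0

+0x02: 02 d4 ⇒ word 0xd402 (little)
  top 6b → 0x35 → bra [J]
  imm@[9:0]=0x2 ⇒ $2
  target = base 0x72ba + off 0x02 + 2 + imm 2 = 0x72c0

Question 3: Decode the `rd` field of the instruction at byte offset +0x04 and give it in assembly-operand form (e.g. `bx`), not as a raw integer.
[04] 00 9c → 0x9c00
  opcode bits[15:10]=0x27: minus/RR
  rd@[9:8]=0x0 ⇒ ax
  rs@[7:6]=0x0 ⇒ ax

ax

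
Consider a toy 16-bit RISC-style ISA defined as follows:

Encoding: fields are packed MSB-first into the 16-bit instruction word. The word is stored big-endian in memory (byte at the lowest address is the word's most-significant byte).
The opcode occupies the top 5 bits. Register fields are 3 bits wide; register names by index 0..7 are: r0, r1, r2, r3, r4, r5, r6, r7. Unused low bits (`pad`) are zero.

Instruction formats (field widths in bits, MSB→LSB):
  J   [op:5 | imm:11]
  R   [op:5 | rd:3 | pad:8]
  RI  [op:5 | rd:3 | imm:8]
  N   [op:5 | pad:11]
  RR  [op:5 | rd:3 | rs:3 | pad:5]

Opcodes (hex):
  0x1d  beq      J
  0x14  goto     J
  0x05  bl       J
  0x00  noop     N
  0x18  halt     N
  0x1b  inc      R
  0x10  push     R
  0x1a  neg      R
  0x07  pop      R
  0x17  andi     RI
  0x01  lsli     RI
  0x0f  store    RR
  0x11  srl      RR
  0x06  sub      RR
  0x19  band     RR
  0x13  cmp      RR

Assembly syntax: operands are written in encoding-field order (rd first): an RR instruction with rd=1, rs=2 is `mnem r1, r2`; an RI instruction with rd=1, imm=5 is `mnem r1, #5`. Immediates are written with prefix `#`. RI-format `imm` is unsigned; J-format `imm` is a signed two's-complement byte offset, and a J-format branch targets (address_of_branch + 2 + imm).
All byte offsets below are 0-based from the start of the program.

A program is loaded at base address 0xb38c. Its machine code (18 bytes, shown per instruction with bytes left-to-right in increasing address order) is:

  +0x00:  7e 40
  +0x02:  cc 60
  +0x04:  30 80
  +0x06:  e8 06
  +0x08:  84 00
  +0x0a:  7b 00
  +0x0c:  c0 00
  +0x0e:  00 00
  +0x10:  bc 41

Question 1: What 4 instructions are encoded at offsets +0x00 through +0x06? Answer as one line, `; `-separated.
store r6, r2; band r4, r3; sub r0, r4; beq #6

+0x00: 7e 40 ⇒ word 0x7e40 (big)
  top 5b → 0xf → store [RR]
  rd: (w>>8)&0x7=0x6 → r6
  rs: (w>>5)&0x7=0x2 → r2
+0x02: cc 60 ⇒ word 0xcc60 (big)
  top 5b → 0x19 → band [RR]
  rd: (w>>8)&0x7=0x4 → r4
  rs: (w>>5)&0x7=0x3 → r3
+0x04: 30 80 ⇒ word 0x3080 (big)
  top 5b → 0x6 → sub [RR]
  rd: (w>>8)&0x7=0x0 → r0
  rs: (w>>5)&0x7=0x4 → r4
+0x06: e8 06 ⇒ word 0xe806 (big)
  top 5b → 0x1d → beq [J]
  imm: (w>>0)&0x7ff=0x6 → #6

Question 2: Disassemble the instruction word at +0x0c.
+0x0c: c0 00 ⇒ word 0xc000 (big)
  top 5b → 0x18 → halt [N]

halt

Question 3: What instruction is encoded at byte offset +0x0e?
+0x0e: 00 00 ⇒ word 0x0000 (big)
  op=0x0000>>11=0x0 ⇒ noop (N)

noop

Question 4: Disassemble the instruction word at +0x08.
push r4

+0x08: 84 00 ⇒ word 0x8400 (big)
  op=0x8400>>11=0x10 ⇒ push (R)
  rd: (w>>8)&0x7=0x4 → r4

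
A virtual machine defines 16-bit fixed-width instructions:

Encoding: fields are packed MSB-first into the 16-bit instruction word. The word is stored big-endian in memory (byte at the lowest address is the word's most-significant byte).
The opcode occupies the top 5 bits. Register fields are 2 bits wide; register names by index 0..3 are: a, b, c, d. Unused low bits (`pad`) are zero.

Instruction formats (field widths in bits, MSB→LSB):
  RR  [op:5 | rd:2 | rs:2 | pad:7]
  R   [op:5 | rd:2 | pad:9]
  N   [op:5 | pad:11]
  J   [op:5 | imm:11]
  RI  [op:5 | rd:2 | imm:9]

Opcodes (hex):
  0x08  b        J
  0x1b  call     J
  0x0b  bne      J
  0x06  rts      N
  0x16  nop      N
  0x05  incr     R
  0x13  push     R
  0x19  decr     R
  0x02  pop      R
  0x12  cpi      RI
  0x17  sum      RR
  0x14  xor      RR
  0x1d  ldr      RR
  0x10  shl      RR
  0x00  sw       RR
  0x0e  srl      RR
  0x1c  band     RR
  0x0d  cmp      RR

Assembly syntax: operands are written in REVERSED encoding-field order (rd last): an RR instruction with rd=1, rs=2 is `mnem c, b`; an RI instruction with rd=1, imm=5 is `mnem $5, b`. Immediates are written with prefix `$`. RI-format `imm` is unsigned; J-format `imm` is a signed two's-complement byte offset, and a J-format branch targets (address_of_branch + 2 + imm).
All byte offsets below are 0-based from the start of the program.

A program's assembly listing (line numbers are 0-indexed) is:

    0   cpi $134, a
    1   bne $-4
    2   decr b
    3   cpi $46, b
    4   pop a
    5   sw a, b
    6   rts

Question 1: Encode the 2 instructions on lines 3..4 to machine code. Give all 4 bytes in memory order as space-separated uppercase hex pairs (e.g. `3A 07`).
92 2E 10 00

L3: cpi op=0x12:5|rd=1:2|imm=46:9 ⇒ 0x922e ⇒ big 92 2e
L4: pop op=0x2:5|rd=0:2|pad=0:9 ⇒ 0x1000 ⇒ big 10 00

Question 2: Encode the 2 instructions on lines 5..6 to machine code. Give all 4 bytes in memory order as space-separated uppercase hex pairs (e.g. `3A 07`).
line 5 (sw): pack op=0x0:5|rd=1:2|rs=0:2|pad=0:7 = 0x0200; big→ 02 00
line 6 (rts): pack op=0x6:5|pad=0:11 = 0x3000; big→ 30 00

02 00 30 00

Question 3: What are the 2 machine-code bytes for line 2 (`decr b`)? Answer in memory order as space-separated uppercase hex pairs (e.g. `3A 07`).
2. decr fields op=0x19:5|rd=1:2|pad=0:9 → word ca00h → ca 00

CA 00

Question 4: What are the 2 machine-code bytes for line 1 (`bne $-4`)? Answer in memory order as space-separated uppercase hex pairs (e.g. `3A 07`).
5F FC

line 1 (bne): pack op=0xb:5|imm=-4:11 = 0x5ffc; big→ 5f fc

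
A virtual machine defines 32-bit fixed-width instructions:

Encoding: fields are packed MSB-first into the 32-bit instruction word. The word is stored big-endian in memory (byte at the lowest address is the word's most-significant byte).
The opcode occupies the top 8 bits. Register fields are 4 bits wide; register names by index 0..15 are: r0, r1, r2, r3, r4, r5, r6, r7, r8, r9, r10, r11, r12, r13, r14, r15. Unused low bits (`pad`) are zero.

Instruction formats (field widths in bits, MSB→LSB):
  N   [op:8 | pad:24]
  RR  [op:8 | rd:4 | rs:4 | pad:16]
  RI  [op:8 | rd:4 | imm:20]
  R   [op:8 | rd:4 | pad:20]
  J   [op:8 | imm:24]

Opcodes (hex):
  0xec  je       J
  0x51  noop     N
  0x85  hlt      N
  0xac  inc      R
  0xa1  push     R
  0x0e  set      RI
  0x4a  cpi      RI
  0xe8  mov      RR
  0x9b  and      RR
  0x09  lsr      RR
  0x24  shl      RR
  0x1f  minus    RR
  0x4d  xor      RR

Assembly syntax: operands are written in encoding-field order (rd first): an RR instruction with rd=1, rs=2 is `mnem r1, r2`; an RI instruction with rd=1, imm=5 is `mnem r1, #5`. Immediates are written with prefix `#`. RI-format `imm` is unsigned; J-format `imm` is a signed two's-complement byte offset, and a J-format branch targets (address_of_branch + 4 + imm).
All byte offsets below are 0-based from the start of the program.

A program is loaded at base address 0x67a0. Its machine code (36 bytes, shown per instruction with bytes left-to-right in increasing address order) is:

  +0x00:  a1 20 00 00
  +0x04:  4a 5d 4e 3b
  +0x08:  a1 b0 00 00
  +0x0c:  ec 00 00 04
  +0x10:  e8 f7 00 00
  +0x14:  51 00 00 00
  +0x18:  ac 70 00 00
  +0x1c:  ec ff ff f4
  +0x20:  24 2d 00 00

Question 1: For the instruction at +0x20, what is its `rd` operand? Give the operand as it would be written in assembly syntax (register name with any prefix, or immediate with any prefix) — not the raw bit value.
@+20  big-endian(24 2d 00 00) = 0x242d0000
  opcode bits[31:24]=0x24: shl/RR
  [23:20] rd=2 = r2
  [19:16] rs=13 = r13

r2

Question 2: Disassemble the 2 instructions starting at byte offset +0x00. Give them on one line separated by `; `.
push r2; cpi r5, #871995

[00] a1 20 00 00 → 0xa1200000
  top 8b → 0xa1 → push [R]
  rd: (w>>20)&0xf=0x2 → r2
[04] 4a 5d 4e 3b → 0x4a5d4e3b
  top 8b → 0x4a → cpi [RI]
  rd: (w>>20)&0xf=0x5 → r5
  imm: (w>>0)&0xfffff=0xd4e3b → #871995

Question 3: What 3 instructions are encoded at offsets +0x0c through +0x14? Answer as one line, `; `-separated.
[0c] ec 00 00 04 → 0xec000004
  opcode bits[31:24]=0xec: je/J
  imm: (w>>0)&0xffffff=0x4 → #4
[10] e8 f7 00 00 → 0xe8f70000
  opcode bits[31:24]=0xe8: mov/RR
  rd: (w>>20)&0xf=0xf → r15
  rs: (w>>16)&0xf=0x7 → r7
[14] 51 00 00 00 → 0x51000000
  opcode bits[31:24]=0x51: noop/N

je #4; mov r15, r7; noop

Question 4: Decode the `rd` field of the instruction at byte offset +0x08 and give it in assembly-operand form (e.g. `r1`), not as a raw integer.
r11

@+08  big-endian(a1 b0 00 00) = 0xa1b00000
  opcode bits[31:24]=0xa1: push/R
  [23:20] rd=11 = r11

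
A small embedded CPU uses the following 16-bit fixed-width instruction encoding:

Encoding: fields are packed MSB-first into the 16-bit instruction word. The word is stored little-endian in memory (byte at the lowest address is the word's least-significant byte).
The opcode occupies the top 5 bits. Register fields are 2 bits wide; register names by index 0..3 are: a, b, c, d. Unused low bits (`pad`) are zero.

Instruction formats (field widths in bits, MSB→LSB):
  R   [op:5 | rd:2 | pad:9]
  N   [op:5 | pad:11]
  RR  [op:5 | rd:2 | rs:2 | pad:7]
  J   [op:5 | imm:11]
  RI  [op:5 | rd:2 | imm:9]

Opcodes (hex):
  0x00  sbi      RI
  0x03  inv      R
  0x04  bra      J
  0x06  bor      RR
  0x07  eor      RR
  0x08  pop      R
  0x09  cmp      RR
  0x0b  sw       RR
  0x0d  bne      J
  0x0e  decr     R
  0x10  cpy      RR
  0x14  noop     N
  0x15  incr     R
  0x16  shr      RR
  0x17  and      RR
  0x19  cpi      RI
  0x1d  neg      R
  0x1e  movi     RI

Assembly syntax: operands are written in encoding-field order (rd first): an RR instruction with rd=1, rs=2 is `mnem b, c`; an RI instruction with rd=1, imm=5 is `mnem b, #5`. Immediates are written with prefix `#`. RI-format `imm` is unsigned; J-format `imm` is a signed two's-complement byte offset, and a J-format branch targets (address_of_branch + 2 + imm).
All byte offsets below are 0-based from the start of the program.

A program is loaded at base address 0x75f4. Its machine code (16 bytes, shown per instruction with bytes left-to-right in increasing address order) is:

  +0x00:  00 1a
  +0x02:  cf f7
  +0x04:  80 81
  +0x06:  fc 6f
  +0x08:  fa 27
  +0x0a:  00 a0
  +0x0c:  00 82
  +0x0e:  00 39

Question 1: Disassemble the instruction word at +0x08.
[08] fa 27 → 0x27fa
  top 5b → 0x4 → bra [J]
  [10:0] imm=2042 (s11→-6) = #-6

bra #-6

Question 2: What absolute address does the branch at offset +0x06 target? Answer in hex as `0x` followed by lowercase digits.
@+06  little-endian(fc 6f) = 0x6ffc
  top 5b → 0xd → bne [J]
  [10:0] imm=2044 (s11→-4) = #-4
  target = base 0x75f4 + off 0x06 + 2 + imm -4 = 0x75f8

0x75f8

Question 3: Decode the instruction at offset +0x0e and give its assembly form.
eor a, c

@+0e  little-endian(00 39) = 0x3900
  top 5b → 0x7 → eor [RR]
  [10:9] rd=0 = a
  [8:7] rs=2 = c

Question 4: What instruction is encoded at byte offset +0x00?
@+00  little-endian(00 1a) = 0x1a00
  op=0x1a00>>11=0x3 ⇒ inv (R)
  [10:9] rd=1 = b

inv b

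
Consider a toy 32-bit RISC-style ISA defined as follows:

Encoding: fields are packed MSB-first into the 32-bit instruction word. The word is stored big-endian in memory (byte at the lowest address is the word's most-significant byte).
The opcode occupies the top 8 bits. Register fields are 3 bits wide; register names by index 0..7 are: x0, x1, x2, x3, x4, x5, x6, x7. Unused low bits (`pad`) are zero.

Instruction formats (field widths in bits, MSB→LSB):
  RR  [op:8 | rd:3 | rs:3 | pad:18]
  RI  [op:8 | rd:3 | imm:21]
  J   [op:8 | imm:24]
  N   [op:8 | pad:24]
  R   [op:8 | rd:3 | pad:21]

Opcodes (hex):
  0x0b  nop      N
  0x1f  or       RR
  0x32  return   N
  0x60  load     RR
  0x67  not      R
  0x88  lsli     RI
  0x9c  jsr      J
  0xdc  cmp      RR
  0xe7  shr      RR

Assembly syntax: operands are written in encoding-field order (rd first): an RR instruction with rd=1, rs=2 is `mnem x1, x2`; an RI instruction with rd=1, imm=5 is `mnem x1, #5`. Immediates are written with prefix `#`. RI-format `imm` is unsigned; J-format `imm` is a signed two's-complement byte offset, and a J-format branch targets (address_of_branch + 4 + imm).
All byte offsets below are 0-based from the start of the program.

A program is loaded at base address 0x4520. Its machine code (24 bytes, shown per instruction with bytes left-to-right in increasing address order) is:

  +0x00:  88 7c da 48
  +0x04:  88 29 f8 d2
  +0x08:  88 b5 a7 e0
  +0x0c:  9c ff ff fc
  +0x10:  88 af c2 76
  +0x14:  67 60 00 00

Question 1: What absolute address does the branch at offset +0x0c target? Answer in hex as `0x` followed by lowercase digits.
0x452c

@+0c  big-endian(9c ff ff fc) = 0x9cfffffc
  opcode bits[31:24]=0x9c: jsr/J
  [23:0] imm=16777212 (s24→-4) = #-4
  target = base 0x4520 + off 0x0c + 4 + imm -4 = 0x452c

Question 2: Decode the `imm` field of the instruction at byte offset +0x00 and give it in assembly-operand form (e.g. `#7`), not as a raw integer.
#1890888

[00] 88 7c da 48 → 0x887cda48
  top 8b → 0x88 → lsli [RI]
  rd: (w>>21)&0x7=0x3 → x3
  imm: (w>>0)&0x1fffff=0x1cda48 → #1890888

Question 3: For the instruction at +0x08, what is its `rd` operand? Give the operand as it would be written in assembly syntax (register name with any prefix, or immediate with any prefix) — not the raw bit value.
off 0x08: read 88 b5 a7 e0 as big → 0x88b5a7e0
  opcode bits[31:24]=0x88: lsli/RI
  [23:21] rd=5 = x5
  [20:0] imm=1419232 = #1419232

x5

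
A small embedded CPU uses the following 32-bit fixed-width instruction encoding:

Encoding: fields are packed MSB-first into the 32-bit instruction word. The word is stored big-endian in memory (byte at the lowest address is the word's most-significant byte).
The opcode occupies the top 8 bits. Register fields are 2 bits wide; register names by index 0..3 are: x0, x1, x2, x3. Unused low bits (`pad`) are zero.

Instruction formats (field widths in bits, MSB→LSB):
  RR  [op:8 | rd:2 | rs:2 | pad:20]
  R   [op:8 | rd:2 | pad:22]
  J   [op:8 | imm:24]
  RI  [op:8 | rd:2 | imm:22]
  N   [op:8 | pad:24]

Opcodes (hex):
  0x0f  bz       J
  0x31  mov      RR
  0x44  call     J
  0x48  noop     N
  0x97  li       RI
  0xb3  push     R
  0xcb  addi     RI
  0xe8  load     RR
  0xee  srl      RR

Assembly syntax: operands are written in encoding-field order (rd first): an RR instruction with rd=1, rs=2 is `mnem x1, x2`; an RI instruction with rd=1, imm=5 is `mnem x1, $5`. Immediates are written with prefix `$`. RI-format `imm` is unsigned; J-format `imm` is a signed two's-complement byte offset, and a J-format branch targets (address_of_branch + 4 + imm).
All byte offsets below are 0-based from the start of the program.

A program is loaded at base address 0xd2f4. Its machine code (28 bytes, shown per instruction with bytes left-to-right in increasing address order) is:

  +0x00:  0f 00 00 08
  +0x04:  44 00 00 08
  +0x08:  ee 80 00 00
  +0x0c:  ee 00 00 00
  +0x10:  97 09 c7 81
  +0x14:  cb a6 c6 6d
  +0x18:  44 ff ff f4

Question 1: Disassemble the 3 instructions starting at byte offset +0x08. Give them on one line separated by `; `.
srl x2, x0; srl x0, x0; li x0, $640897

[08] ee 80 00 00 → 0xee800000
  top 8b → 0xee → srl [RR]
  rd@[23:22]=0x2 ⇒ x2
  rs@[21:20]=0x0 ⇒ x0
[0c] ee 00 00 00 → 0xee000000
  top 8b → 0xee → srl [RR]
  rd@[23:22]=0x0 ⇒ x0
  rs@[21:20]=0x0 ⇒ x0
[10] 97 09 c7 81 → 0x9709c781
  top 8b → 0x97 → li [RI]
  rd@[23:22]=0x0 ⇒ x0
  imm@[21:0]=0x9c781 ⇒ $640897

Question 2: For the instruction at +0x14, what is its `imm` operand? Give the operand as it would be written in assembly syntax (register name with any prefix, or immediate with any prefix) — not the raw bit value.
+0x14: cb a6 c6 6d ⇒ word 0xcba6c66d (big)
  top 8b → 0xcb → addi [RI]
  rd@[23:22]=0x2 ⇒ x2
  imm@[21:0]=0x26c66d ⇒ $2541165

$2541165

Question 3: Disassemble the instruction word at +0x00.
[00] 0f 00 00 08 → 0x0f000008
  opcode bits[31:24]=0xf: bz/J
  imm@[23:0]=0x8 ⇒ $8

bz $8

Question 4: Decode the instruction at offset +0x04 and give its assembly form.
[04] 44 00 00 08 → 0x44000008
  top 8b → 0x44 → call [J]
  imm: (w>>0)&0xffffff=0x8 → $8

call $8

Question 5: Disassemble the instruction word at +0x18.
@+18  big-endian(44 ff ff f4) = 0x44fffff4
  opcode bits[31:24]=0x44: call/J
  imm@[23:0]=0xfffff4 (s24→-12) ⇒ $-12

call $-12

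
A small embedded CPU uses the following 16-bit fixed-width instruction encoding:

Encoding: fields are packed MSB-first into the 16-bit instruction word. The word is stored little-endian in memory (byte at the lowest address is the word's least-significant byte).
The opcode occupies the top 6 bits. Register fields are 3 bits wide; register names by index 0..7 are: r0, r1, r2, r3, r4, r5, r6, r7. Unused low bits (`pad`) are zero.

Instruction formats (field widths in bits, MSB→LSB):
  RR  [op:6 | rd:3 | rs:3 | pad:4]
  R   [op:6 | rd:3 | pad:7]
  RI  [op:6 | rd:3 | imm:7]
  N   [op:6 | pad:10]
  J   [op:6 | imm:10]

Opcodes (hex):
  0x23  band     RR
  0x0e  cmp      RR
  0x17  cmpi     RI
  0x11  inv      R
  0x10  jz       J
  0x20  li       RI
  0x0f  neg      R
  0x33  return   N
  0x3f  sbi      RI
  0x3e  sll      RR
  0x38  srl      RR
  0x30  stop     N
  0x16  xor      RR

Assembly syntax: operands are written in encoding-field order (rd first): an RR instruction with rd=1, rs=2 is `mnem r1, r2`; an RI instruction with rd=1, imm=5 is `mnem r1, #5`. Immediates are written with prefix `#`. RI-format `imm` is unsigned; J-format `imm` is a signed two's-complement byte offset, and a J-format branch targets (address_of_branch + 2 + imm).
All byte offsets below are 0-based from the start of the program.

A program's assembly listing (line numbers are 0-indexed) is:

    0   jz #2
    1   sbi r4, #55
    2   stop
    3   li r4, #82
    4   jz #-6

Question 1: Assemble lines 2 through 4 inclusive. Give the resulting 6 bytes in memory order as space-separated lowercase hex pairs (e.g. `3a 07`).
2. stop fields op=0x30:6|pad=0:10 → word c000h → 00 c0
3. li fields op=0x20:6|rd=4:3|imm=82:7 → word 8252h → 52 82
4. jz fields op=0x10:6|imm=-6:10 → word 43fah → fa 43

00 c0 52 82 fa 43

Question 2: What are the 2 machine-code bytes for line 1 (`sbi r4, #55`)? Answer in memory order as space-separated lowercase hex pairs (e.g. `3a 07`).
37 fe

L1: sbi op=0x3f:6|rd=4:3|imm=55:7 ⇒ 0xfe37 ⇒ little 37 fe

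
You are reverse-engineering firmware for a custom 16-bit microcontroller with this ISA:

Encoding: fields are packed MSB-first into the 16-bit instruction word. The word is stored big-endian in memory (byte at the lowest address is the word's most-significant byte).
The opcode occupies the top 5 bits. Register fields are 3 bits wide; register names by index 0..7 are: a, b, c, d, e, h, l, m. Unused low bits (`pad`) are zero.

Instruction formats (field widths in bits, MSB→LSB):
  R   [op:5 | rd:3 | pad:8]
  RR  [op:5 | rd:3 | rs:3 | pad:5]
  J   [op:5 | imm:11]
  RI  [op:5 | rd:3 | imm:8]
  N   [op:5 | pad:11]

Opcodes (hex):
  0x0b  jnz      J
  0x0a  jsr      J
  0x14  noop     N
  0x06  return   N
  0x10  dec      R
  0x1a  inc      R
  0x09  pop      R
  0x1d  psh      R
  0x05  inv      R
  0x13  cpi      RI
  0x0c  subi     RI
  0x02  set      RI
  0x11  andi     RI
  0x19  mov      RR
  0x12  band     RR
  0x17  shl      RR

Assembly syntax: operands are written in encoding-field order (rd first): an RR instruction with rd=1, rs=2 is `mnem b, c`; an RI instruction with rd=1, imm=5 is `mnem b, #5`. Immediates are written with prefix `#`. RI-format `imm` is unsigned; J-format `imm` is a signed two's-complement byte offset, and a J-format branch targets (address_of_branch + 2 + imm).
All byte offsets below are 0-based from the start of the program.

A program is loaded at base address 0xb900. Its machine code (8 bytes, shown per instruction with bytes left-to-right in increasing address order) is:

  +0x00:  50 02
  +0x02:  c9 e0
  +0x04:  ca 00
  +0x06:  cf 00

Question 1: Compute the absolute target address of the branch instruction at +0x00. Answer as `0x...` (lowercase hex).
[00] 50 02 → 0x5002
  top 5b → 0xa → jsr [J]
  [10:0] imm=2 = #2
  target = base 0xb900 + off 0x00 + 2 + imm 2 = 0xb904

0xb904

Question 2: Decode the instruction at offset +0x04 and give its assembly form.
@+04  big-endian(ca 00) = 0xca00
  top 5b → 0x19 → mov [RR]
  rd: (w>>8)&0x7=0x2 → c
  rs: (w>>5)&0x7=0x0 → a

mov c, a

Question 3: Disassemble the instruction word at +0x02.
mov b, m

@+02  big-endian(c9 e0) = 0xc9e0
  opcode bits[15:11]=0x19: mov/RR
  [10:8] rd=1 = b
  [7:5] rs=7 = m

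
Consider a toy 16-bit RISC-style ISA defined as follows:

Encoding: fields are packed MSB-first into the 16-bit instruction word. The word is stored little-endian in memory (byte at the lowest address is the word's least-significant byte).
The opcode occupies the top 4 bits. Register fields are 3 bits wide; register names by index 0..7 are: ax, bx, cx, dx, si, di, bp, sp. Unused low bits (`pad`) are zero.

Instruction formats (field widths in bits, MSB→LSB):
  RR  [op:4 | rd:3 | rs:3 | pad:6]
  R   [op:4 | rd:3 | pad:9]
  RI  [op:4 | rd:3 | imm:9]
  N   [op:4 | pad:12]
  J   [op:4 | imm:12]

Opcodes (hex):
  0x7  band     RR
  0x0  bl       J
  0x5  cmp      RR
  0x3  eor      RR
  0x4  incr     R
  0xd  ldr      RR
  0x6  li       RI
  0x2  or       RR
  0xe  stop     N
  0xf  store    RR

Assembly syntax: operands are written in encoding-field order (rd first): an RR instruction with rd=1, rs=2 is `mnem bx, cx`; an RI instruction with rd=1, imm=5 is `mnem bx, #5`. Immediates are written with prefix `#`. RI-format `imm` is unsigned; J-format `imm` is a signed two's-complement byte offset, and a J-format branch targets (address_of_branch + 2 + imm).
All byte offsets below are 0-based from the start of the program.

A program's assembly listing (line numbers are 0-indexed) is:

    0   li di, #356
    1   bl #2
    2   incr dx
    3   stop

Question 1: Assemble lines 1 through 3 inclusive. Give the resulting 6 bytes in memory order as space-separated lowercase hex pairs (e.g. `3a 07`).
02 00 00 46 00 e0

line 1 (bl): pack op=0x0:4|imm=2:12 = 0x0002; little→ 02 00
line 2 (incr): pack op=0x4:4|rd=3:3|pad=0:9 = 0x4600; little→ 00 46
line 3 (stop): pack op=0xe:4|pad=0:12 = 0xe000; little→ 00 e0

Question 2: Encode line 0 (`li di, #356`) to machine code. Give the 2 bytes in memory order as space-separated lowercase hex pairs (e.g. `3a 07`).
64 6b

0. li fields op=0x6:4|rd=5:3|imm=356:9 → word 6b64h → 64 6b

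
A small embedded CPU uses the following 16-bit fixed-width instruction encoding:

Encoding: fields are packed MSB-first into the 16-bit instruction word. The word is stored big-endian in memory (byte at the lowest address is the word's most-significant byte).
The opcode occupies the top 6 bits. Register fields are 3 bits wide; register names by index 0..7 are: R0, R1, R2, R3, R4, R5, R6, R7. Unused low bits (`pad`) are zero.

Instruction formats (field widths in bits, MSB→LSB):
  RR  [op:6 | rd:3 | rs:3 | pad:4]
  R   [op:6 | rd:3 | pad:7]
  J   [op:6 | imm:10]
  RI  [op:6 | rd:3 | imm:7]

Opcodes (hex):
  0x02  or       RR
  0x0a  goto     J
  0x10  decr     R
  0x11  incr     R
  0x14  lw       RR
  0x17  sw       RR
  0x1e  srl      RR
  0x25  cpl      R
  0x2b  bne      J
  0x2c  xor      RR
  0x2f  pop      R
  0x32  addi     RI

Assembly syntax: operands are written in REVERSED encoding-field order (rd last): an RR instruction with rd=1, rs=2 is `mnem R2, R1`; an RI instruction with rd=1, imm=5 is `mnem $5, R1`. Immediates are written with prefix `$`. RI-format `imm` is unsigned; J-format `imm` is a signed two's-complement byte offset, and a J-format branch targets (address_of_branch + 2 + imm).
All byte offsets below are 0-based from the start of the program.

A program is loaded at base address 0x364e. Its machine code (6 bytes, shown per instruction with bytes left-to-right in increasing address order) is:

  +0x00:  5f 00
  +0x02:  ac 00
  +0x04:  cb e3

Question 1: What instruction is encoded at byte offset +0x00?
+0x00: 5f 00 ⇒ word 0x5f00 (big)
  op=0x5f00>>10=0x17 ⇒ sw (RR)
  rd: (w>>7)&0x7=0x6 → R6
  rs: (w>>4)&0x7=0x0 → R0

sw R0, R6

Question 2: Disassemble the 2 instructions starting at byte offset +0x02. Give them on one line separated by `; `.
bne $0; addi $99, R7

[02] ac 00 → 0xac00
  top 6b → 0x2b → bne [J]
  imm@[9:0]=0x0 ⇒ $0
[04] cb e3 → 0xcbe3
  top 6b → 0x32 → addi [RI]
  rd@[9:7]=0x7 ⇒ R7
  imm@[6:0]=0x63 ⇒ $99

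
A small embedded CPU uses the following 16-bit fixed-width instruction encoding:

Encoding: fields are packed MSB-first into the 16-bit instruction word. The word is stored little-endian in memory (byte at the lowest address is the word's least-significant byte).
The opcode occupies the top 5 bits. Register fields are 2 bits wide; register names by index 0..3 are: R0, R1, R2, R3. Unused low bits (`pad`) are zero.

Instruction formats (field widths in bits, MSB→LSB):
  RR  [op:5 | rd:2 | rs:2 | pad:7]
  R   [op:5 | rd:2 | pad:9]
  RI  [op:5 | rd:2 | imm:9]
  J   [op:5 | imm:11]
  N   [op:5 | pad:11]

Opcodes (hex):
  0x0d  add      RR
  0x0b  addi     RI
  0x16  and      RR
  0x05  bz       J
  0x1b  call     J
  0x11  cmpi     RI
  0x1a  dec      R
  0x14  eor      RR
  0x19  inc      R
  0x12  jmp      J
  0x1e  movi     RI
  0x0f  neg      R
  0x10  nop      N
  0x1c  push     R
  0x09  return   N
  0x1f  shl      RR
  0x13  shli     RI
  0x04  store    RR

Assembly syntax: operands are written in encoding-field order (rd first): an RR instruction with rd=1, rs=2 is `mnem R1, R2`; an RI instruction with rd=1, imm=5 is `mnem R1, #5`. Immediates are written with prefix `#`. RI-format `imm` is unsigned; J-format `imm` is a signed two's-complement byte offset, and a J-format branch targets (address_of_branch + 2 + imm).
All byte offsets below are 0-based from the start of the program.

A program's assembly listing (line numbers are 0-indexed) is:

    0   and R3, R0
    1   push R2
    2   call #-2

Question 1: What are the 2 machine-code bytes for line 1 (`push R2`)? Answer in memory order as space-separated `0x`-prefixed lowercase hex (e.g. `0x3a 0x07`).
0x00 0xe4

line 1 (push): pack op=0x1c:5|rd=2:2|pad=0:9 = 0xe400; little→ 00 e4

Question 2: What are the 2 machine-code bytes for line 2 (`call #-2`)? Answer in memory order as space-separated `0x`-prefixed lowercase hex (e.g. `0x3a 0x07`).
0xfe 0xdf

line 2 (call): pack op=0x1b:5|imm=-2:11 = 0xdffe; little→ fe df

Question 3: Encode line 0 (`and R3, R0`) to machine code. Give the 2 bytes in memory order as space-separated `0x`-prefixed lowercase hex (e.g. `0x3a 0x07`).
0. and fields op=0x16:5|rd=3:2|rs=0:2|pad=0:7 → word b600h → 00 b6

0x00 0xb6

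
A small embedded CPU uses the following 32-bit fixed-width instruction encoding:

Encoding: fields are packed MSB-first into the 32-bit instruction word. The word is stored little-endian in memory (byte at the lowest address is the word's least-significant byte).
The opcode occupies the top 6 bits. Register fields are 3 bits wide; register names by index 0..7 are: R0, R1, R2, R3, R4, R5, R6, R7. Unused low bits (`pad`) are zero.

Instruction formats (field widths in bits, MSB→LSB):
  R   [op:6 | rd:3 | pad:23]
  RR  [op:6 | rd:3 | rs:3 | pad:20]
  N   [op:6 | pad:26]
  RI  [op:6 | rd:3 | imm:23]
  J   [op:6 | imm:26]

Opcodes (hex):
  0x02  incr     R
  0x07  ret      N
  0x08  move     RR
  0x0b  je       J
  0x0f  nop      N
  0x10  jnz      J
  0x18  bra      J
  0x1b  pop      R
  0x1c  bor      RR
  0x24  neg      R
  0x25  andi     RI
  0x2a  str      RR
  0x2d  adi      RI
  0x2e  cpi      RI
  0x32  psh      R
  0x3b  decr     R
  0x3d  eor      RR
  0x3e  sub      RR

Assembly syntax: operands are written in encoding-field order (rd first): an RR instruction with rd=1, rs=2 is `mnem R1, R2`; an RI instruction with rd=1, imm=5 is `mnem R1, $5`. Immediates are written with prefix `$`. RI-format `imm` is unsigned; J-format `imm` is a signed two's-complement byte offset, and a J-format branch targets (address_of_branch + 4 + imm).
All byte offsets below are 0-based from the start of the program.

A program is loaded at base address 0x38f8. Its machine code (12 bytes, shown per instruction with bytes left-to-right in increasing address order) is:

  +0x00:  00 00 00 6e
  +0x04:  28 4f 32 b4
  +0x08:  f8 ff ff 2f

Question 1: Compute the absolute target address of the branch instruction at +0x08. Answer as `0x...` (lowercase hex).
0x38fc

+0x08: f8 ff ff 2f ⇒ word 0x2ffffff8 (little)
  top 6b → 0xb → je [J]
  imm@[25:0]=0x3fffff8 (s26→-8) ⇒ $-8
  target = base 0x38f8 + off 0x08 + 4 + imm -8 = 0x38fc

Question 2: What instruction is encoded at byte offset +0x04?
off 0x04: read 28 4f 32 b4 as little → 0xb4324f28
  top 6b → 0x2d → adi [RI]
  rd@[25:23]=0x0 ⇒ R0
  imm@[22:0]=0x324f28 ⇒ $3297064

adi R0, $3297064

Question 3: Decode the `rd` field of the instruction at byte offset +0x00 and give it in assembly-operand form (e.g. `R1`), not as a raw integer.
R4

off 0x00: read 00 00 00 6e as little → 0x6e000000
  op=0x6e000000>>26=0x1b ⇒ pop (R)
  rd: (w>>23)&0x7=0x4 → R4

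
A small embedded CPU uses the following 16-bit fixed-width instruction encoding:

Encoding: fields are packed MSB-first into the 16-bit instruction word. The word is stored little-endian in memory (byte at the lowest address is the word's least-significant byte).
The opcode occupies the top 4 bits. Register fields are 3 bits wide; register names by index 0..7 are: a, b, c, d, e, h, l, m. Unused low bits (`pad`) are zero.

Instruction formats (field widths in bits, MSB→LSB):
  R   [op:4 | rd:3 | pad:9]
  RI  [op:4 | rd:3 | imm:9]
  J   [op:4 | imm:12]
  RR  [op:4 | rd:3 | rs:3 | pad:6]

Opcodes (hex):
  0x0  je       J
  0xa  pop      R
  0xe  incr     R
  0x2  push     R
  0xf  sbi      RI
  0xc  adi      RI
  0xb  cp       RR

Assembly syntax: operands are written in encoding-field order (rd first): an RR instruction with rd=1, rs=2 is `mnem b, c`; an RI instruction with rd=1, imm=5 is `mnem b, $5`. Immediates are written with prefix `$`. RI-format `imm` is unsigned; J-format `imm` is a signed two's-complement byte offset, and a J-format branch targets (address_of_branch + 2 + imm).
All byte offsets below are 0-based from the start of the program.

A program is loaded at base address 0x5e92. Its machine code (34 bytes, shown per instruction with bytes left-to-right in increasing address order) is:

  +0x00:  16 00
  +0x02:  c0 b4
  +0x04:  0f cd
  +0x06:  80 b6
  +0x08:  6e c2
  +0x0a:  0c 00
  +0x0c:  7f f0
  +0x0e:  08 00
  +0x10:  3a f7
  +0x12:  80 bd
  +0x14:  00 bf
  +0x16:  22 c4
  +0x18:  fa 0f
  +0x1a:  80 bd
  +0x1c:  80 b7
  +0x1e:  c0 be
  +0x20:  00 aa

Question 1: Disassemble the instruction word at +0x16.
@+16  little-endian(22 c4) = 0xc422
  opcode bits[15:12]=0xc: adi/RI
  rd@[11:9]=0x2 ⇒ c
  imm@[8:0]=0x22 ⇒ $34

adi c, $34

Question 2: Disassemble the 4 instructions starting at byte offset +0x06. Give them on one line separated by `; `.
cp d, c; adi b, $110; je $12; sbi a, $127

+0x06: 80 b6 ⇒ word 0xb680 (little)
  top 4b → 0xb → cp [RR]
  [11:9] rd=3 = d
  [8:6] rs=2 = c
+0x08: 6e c2 ⇒ word 0xc26e (little)
  top 4b → 0xc → adi [RI]
  [11:9] rd=1 = b
  [8:0] imm=110 = $110
+0x0a: 0c 00 ⇒ word 0x000c (little)
  top 4b → 0x0 → je [J]
  [11:0] imm=12 = $12
+0x0c: 7f f0 ⇒ word 0xf07f (little)
  top 4b → 0xf → sbi [RI]
  [11:9] rd=0 = a
  [8:0] imm=127 = $127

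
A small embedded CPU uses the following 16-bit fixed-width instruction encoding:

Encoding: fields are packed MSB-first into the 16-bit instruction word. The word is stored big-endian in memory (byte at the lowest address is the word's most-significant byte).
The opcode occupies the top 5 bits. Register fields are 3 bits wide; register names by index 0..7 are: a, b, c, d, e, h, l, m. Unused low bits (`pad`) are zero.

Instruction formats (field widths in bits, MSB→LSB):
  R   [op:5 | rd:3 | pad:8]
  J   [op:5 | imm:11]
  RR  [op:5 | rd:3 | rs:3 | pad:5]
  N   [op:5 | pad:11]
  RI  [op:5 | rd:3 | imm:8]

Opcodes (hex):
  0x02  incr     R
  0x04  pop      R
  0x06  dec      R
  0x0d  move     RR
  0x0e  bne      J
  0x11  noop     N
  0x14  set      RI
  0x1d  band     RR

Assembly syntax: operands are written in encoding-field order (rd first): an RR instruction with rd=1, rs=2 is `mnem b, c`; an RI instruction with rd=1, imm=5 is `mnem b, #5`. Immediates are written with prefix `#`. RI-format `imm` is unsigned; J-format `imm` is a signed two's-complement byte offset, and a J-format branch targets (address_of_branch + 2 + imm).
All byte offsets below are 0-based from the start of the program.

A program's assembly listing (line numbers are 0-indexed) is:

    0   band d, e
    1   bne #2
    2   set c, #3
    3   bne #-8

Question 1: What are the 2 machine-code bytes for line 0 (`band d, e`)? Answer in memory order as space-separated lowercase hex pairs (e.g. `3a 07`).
L0: band op=0x1d:5|rd=3:3|rs=4:3|pad=0:5 ⇒ 0xeb80 ⇒ big eb 80

eb 80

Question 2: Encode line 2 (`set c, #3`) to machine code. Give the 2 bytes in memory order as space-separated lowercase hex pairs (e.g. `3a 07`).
line 2 (set): pack op=0x14:5|rd=2:3|imm=3:8 = 0xa203; big→ a2 03

a2 03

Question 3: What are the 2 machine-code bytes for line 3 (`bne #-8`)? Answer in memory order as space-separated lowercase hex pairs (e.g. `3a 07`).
line 3 (bne): pack op=0xe:5|imm=-8:11 = 0x77f8; big→ 77 f8

77 f8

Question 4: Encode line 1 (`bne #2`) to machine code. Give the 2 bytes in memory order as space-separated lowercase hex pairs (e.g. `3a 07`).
line 1 (bne): pack op=0xe:5|imm=2:11 = 0x7002; big→ 70 02

70 02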